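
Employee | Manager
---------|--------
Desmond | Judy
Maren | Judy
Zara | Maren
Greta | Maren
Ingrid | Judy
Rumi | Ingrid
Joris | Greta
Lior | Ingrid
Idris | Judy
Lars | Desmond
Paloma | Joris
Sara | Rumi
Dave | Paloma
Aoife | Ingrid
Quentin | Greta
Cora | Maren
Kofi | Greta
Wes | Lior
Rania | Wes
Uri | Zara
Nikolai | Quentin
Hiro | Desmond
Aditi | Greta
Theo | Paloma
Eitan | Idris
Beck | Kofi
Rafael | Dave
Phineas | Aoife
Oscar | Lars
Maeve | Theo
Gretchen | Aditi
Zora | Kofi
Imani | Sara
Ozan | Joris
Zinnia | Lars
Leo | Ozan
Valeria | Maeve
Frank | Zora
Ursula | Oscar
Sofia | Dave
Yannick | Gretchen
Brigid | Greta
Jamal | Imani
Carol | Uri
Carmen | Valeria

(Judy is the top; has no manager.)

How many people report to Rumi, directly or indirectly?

Rumi directly manages Sara. Under Sara: Imani, Jamal (2). That's 3 in total.

3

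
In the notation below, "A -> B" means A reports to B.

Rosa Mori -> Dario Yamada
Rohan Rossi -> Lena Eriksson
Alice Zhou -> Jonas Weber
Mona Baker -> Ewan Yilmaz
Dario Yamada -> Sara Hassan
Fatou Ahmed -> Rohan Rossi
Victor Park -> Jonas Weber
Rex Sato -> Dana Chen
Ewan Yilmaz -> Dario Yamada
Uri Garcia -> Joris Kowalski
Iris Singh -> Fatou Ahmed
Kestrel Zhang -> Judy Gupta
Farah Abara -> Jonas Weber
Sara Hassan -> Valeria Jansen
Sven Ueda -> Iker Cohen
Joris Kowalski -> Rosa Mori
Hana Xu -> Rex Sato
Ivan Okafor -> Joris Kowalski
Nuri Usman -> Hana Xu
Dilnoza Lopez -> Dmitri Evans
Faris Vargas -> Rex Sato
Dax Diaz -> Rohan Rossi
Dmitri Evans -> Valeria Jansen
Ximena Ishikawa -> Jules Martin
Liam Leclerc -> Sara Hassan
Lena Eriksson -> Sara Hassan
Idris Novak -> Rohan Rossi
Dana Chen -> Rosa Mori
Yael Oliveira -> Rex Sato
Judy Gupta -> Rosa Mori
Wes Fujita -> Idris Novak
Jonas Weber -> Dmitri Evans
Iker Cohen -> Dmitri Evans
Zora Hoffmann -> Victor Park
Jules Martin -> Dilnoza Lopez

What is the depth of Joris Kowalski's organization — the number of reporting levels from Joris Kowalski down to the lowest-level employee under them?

1

The longest chain under Joris Kowalski runs Joris Kowalski → Uri Garcia, which is 1 level below Joris Kowalski.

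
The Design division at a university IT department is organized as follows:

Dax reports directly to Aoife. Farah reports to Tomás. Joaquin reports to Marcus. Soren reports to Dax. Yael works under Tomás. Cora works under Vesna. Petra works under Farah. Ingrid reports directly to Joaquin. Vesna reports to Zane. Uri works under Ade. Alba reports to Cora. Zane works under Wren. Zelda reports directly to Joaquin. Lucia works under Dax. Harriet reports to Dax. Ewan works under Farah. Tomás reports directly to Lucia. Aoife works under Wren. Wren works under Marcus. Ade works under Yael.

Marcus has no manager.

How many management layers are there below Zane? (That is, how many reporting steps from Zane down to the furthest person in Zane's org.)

3

The longest chain under Zane runs Zane → Vesna → Cora → Alba, which is 3 levels below Zane.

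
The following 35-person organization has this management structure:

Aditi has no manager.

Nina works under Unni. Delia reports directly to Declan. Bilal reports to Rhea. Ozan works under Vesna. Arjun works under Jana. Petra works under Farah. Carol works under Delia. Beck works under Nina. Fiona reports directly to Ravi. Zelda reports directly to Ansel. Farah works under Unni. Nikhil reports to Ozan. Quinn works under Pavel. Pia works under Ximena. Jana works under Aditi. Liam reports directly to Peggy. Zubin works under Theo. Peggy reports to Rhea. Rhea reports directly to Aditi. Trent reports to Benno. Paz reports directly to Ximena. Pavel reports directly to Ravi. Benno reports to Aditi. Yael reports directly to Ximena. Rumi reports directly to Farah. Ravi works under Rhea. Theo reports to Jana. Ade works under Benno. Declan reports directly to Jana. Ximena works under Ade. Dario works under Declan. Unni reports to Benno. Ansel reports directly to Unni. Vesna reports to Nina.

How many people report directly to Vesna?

1

Vesna directly manages Ozan. That is 1 direct report.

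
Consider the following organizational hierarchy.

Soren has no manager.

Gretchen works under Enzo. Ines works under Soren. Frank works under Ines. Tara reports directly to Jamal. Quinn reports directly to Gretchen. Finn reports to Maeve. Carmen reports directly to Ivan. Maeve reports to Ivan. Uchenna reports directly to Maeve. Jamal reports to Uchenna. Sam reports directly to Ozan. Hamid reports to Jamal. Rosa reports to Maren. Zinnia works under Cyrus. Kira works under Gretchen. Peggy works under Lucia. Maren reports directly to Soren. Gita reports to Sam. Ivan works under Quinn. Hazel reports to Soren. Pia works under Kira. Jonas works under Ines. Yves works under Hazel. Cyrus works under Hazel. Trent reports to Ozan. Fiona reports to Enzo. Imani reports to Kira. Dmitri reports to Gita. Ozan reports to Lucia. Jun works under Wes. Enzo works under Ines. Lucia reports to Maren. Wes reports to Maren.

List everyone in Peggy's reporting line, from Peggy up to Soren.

Peggy -> Lucia -> Maren -> Soren

Peggy reports to Lucia. Lucia reports to Maren. Maren reports to Soren. Soren is at the top.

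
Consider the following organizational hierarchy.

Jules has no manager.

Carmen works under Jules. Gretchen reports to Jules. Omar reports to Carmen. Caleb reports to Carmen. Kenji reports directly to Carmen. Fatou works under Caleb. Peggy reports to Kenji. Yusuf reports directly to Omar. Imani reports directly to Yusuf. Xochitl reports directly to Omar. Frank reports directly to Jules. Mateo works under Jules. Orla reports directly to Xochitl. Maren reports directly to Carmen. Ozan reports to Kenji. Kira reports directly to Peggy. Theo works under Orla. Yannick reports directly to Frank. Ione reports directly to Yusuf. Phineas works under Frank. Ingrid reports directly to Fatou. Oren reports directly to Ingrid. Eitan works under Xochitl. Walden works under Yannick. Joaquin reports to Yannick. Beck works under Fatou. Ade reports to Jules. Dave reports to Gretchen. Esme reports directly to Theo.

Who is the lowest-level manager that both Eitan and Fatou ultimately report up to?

Eitan's chain of managers is Xochitl, Omar, Carmen, Jules. Fatou's chain of managers is Caleb, Carmen, Jules. The first manager that appears in both chains is Carmen.

Carmen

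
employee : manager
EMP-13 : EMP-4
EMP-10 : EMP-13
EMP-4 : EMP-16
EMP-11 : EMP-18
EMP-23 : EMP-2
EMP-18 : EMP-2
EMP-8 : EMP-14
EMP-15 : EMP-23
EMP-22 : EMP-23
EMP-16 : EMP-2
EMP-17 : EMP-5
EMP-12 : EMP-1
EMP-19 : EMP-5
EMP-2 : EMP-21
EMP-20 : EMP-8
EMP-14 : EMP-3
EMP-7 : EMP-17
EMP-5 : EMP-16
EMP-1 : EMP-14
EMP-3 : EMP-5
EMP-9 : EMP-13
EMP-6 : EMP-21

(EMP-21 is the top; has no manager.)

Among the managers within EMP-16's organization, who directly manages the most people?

EMP-5

Direct-report counts within EMP-16's organization: EMP-16 has 2; EMP-5 has 3; EMP-17 has 1; EMP-3 has 1; EMP-14 has 2; EMP-1 has 1; EMP-8 has 1; EMP-4 has 1; EMP-13 has 2. The largest is 3, held by EMP-5.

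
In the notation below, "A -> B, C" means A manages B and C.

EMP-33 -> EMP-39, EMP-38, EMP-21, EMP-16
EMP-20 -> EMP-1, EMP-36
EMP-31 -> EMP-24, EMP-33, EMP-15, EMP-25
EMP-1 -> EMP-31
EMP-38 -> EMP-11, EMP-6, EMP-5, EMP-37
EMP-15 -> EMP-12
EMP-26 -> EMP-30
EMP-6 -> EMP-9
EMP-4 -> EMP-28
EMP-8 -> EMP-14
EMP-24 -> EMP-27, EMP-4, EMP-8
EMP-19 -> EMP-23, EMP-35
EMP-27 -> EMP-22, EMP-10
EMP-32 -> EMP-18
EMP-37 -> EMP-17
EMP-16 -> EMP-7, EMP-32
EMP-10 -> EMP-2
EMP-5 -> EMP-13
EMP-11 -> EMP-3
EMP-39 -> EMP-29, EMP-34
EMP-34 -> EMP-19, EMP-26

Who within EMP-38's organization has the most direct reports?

EMP-38

Direct-report counts within EMP-38's organization: EMP-38 has 4; EMP-37 has 1; EMP-5 has 1; EMP-6 has 1; EMP-11 has 1. The largest is 4, held by EMP-38.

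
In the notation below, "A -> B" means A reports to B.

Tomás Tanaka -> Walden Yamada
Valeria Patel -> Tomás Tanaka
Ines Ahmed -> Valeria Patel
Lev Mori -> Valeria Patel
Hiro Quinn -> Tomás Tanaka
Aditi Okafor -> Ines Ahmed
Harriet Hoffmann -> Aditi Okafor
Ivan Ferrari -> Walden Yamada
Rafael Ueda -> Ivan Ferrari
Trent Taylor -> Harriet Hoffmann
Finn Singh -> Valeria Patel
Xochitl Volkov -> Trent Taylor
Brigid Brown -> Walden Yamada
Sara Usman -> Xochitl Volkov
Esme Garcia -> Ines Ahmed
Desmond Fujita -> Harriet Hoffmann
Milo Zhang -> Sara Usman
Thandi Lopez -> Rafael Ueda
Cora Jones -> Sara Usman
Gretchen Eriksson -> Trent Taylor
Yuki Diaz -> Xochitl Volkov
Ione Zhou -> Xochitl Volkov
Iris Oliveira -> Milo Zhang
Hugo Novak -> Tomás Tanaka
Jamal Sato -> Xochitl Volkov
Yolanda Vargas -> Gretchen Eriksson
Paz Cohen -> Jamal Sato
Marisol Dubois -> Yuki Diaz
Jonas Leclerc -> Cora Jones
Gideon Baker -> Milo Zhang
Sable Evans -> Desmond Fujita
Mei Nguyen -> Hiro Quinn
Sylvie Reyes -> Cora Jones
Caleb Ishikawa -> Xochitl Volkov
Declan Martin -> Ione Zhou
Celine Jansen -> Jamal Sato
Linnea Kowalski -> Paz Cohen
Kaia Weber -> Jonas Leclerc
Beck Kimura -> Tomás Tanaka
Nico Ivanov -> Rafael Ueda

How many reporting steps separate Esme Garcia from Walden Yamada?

4

Chain from Esme Garcia up to Walden Yamada: Esme Garcia → Ines Ahmed → Valeria Patel → Tomás Tanaka → Walden Yamada. That is 4 steps up, so Esme Garcia is 4 levels below Walden Yamada.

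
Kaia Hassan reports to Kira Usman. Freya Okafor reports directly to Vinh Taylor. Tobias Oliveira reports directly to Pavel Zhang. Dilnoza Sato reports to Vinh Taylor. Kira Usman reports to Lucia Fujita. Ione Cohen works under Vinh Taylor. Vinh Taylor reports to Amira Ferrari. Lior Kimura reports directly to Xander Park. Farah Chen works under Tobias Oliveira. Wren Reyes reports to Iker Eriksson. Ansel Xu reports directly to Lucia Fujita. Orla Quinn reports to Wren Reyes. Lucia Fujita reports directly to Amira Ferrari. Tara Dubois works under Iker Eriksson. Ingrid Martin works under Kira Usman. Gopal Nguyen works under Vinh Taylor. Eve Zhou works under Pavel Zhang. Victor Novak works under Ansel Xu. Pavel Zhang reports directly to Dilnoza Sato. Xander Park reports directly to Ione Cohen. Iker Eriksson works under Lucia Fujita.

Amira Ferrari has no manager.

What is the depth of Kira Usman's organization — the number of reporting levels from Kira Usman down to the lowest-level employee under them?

The longest chain under Kira Usman runs Kira Usman → Kaia Hassan, which is 1 level below Kira Usman.

1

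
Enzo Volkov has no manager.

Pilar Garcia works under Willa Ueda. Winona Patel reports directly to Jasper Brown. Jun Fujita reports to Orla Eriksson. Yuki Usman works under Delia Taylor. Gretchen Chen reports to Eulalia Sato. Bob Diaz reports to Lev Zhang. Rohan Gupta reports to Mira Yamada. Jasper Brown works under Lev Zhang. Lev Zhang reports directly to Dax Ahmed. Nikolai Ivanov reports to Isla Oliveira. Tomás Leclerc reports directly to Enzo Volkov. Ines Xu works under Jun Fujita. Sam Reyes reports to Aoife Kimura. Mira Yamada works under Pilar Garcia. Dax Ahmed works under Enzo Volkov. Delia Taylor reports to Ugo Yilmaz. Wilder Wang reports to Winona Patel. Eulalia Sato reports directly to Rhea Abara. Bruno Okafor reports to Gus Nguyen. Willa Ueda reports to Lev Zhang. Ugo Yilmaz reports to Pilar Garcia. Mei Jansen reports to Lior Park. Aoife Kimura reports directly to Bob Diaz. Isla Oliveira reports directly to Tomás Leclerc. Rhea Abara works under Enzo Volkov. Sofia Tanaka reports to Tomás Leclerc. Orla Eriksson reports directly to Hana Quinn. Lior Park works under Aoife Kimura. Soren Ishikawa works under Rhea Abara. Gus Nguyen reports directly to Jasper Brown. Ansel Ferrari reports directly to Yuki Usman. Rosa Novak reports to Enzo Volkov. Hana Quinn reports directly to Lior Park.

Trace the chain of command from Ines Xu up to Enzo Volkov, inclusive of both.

Ines Xu -> Jun Fujita -> Orla Eriksson -> Hana Quinn -> Lior Park -> Aoife Kimura -> Bob Diaz -> Lev Zhang -> Dax Ahmed -> Enzo Volkov

Ines Xu reports to Jun Fujita. Jun Fujita reports to Orla Eriksson. Orla Eriksson reports to Hana Quinn. Hana Quinn reports to Lior Park. Lior Park reports to Aoife Kimura. Aoife Kimura reports to Bob Diaz. Bob Diaz reports to Lev Zhang. Lev Zhang reports to Dax Ahmed. Dax Ahmed reports to Enzo Volkov. Enzo Volkov is at the top.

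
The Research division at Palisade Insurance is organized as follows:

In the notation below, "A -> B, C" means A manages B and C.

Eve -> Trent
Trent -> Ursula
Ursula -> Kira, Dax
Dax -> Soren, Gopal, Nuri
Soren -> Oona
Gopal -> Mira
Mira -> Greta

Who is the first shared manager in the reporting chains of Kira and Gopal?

Kira's chain of managers is Ursula, Trent, Eve. Gopal's chain of managers is Dax, Ursula, Trent, Eve. The first manager that appears in both chains is Ursula.

Ursula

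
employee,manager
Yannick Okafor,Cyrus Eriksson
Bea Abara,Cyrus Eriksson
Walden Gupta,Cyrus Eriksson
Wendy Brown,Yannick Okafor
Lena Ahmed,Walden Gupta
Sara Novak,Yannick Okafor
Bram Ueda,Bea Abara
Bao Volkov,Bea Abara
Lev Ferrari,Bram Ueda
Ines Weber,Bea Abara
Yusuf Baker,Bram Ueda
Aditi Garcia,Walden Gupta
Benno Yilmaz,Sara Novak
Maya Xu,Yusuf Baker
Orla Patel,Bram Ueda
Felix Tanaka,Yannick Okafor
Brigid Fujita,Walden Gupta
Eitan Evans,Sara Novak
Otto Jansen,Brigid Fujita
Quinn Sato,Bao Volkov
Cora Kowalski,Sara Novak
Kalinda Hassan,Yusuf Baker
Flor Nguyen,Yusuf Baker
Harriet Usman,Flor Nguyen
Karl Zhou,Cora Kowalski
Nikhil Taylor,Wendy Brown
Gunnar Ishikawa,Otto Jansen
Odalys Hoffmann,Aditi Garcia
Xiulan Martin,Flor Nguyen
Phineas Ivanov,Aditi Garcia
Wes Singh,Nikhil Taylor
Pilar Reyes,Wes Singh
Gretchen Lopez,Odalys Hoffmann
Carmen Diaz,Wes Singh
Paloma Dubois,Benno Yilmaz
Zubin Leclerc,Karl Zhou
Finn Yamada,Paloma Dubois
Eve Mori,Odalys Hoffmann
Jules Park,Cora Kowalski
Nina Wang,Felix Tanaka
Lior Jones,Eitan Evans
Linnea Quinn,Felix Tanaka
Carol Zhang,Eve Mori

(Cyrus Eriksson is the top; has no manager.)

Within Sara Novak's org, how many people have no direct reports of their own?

The people in Sara Novak's organization with no one reporting to them are Jules Park, Zubin Leclerc, Lior Jones, Finn Yamada. That is 4.

4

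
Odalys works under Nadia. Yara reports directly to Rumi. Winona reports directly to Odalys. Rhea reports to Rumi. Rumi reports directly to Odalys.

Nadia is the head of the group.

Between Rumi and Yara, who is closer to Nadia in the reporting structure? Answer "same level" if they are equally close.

Rumi is 2 levels below Nadia; Yara is 3. Rumi is higher.

Rumi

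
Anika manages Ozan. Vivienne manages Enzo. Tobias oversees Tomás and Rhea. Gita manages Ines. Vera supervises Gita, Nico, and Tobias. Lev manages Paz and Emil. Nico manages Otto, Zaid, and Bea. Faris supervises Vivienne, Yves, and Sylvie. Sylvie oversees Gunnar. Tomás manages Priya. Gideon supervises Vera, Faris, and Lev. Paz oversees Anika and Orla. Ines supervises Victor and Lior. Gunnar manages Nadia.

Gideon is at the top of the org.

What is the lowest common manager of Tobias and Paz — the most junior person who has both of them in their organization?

Tobias's chain of managers is Vera, Gideon. Paz's chain of managers is Lev, Gideon. The first manager that appears in both chains is Gideon.

Gideon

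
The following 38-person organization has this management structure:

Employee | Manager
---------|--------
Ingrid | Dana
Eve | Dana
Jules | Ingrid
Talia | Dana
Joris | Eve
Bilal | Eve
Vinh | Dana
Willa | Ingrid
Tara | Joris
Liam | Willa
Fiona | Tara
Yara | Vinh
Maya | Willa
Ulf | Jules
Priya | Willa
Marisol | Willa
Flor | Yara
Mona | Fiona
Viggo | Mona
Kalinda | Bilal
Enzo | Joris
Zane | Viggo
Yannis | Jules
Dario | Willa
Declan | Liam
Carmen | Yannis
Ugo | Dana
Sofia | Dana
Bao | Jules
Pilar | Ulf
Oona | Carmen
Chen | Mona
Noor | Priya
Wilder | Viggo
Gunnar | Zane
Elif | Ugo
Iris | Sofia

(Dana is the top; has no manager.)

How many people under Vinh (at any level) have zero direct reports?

The only person in Vinh's organization with no one reporting to them is Flor. That is 1.

1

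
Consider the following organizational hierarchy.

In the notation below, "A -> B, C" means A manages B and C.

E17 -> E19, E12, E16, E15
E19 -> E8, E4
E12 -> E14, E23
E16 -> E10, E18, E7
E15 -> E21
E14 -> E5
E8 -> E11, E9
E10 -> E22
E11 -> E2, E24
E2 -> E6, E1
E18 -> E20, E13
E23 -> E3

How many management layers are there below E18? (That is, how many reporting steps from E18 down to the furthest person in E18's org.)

1

The longest chain under E18 runs E18 → E13, which is 1 level below E18.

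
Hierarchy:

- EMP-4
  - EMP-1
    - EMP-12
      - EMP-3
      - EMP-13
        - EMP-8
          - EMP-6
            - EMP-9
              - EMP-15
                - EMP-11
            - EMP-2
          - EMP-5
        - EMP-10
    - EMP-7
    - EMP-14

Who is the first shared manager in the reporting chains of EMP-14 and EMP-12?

EMP-14's chain of managers is EMP-1, EMP-4. EMP-12's chain of managers is EMP-1, EMP-4. The first manager that appears in both chains is EMP-1.

EMP-1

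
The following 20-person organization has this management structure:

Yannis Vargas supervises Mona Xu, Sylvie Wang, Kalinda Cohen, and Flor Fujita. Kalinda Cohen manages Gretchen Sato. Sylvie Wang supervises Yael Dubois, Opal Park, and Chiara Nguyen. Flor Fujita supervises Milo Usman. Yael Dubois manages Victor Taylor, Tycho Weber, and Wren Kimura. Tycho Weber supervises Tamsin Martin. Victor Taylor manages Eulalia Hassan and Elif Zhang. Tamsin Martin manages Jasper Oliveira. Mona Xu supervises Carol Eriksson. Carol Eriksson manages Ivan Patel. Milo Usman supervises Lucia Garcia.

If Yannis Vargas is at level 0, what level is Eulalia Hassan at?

4

Chain from Eulalia Hassan up to Yannis Vargas: Eulalia Hassan → Victor Taylor → Yael Dubois → Sylvie Wang → Yannis Vargas. That is 4 steps up, so Eulalia Hassan is 4 levels below Yannis Vargas.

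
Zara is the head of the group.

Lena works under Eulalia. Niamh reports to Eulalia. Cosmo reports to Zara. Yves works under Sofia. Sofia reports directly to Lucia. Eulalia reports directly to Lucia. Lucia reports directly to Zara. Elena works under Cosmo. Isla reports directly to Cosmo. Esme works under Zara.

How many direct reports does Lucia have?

2

Lucia directly manages Eulalia, Sofia. That is 2 direct reports.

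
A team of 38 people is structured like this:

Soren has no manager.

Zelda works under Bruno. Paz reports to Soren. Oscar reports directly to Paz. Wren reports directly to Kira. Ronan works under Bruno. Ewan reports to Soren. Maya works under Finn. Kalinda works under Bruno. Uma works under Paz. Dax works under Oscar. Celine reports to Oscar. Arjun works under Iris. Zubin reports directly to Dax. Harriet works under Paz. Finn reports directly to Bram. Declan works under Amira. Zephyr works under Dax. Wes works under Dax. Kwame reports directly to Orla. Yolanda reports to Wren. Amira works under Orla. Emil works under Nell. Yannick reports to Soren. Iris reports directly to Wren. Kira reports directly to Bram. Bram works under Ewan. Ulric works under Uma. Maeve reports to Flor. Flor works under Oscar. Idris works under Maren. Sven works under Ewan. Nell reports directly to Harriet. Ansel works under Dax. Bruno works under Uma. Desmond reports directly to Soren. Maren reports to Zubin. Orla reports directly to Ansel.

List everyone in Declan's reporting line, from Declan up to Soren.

Declan reports to Amira. Amira reports to Orla. Orla reports to Ansel. Ansel reports to Dax. Dax reports to Oscar. Oscar reports to Paz. Paz reports to Soren. Soren is at the top.

Declan -> Amira -> Orla -> Ansel -> Dax -> Oscar -> Paz -> Soren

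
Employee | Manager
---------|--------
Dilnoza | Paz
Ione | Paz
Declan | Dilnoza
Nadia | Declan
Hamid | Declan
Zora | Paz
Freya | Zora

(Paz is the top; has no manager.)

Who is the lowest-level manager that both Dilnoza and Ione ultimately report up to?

Dilnoza's chain of managers is Paz. Ione's chain of managers is Paz. The first manager that appears in both chains is Paz.

Paz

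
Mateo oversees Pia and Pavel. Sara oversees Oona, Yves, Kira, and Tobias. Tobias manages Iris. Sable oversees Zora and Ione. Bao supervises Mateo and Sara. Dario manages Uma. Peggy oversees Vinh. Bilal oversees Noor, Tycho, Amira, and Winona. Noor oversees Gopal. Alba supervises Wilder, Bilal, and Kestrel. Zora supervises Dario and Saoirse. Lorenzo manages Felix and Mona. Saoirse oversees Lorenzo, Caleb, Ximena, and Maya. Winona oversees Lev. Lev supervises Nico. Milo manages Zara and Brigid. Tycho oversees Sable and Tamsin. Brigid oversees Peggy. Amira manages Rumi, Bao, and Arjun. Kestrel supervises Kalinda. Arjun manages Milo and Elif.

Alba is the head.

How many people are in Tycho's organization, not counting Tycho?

13

Tycho directly manages Sable, Tamsin. Under Sable: Ione, Zora, Dario, Uma, Saoirse, Maya, Ximena, Caleb, Lorenzo, Mona, Felix (11). Tamsin has no reports. So Tycho's organization is 2 direct reports plus everyone under them: 12 + 1 = 13.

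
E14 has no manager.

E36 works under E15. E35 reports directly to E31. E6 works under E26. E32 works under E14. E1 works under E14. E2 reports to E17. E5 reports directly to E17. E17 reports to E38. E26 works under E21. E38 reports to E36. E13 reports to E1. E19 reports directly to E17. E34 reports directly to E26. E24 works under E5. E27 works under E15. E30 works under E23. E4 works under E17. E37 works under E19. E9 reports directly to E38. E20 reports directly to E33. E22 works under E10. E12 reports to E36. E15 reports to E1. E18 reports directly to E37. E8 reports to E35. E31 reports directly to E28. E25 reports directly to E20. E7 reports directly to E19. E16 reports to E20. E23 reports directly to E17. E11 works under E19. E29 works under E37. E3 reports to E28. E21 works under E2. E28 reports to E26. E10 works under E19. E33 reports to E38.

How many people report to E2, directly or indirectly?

E2 directly manages E21. Under E21: E26, E34, E6, E28, E31, E35, E8, E3 (8). That's 9 in total.

9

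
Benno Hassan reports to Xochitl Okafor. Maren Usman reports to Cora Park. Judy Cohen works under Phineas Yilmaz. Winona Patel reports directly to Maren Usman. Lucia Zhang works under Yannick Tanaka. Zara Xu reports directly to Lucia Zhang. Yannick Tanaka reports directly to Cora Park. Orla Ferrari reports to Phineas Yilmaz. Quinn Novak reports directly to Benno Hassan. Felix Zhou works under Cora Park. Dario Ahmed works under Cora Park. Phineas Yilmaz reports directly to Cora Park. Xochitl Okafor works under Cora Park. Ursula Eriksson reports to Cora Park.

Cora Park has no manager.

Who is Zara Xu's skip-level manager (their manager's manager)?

Yannick Tanaka

Zara Xu reports to Lucia Zhang, and Lucia Zhang reports to Yannick Tanaka. So Zara Xu's skip-level manager is Yannick Tanaka.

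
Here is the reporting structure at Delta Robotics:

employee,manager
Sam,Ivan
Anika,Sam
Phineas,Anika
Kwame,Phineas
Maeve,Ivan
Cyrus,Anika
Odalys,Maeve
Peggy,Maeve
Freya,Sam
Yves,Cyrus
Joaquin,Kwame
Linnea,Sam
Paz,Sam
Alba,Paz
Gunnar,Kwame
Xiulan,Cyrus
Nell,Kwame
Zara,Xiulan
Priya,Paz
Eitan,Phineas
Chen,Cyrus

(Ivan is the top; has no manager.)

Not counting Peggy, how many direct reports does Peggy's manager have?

1

Peggy reports to Maeve. Maeve's other direct reports are Odalys — 1 peer.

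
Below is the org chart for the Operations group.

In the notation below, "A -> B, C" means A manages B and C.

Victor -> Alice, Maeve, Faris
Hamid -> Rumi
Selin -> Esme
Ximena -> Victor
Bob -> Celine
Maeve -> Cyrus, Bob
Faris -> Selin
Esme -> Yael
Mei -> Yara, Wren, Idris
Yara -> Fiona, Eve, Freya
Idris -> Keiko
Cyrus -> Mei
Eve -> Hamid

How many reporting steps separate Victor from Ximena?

1

Chain from Victor up to Ximena: Victor → Ximena. That is 1 step up, so Victor is 1 level below Ximena.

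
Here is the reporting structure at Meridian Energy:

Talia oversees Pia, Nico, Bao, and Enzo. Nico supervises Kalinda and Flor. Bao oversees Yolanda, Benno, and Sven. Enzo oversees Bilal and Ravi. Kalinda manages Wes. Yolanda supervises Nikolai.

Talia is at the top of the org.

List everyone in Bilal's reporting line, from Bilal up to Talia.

Bilal reports to Enzo. Enzo reports to Talia. Talia is at the top.

Bilal -> Enzo -> Talia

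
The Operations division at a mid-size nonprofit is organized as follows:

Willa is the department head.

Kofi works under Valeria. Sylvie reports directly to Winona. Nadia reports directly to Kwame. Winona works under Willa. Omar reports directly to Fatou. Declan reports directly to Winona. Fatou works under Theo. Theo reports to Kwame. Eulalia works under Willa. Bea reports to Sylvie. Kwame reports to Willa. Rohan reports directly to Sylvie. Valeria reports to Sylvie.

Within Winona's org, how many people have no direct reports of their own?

4

The people in Winona's organization with no one reporting to them are Declan, Kofi, Rohan, Bea. That is 4.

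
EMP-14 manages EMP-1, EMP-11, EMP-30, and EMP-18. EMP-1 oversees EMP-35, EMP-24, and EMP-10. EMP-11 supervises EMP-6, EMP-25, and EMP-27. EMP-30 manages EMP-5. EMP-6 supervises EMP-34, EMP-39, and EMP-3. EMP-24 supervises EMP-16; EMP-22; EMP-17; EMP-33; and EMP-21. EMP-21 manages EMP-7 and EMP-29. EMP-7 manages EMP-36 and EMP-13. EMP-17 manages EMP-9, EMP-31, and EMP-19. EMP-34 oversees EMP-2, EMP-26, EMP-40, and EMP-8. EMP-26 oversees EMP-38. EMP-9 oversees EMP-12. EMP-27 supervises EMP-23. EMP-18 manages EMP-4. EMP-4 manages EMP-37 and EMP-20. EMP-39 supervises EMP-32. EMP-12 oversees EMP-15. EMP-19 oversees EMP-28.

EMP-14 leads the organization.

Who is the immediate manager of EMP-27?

EMP-11

EMP-27 reports directly to EMP-11.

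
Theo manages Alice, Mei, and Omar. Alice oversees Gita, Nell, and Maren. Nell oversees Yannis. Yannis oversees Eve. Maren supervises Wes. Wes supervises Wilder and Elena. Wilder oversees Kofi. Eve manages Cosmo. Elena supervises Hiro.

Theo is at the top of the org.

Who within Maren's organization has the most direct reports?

Direct-report counts within Maren's organization: Maren has 1; Wes has 2; Elena has 1; Wilder has 1. The largest is 2, held by Wes.

Wes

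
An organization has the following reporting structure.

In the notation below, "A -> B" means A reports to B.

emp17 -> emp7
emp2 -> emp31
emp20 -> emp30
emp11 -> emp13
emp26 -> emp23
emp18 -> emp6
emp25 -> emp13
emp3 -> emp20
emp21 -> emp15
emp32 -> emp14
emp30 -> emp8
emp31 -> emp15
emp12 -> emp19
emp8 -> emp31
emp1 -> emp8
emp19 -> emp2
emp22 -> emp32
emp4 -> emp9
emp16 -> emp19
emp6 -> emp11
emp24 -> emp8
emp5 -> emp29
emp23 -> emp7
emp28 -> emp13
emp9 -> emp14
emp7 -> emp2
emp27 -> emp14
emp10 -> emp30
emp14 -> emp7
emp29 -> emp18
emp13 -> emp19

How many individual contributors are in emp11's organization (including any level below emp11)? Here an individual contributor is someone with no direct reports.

The only person in emp11's organization with no one reporting to them is emp5. That is 1.

1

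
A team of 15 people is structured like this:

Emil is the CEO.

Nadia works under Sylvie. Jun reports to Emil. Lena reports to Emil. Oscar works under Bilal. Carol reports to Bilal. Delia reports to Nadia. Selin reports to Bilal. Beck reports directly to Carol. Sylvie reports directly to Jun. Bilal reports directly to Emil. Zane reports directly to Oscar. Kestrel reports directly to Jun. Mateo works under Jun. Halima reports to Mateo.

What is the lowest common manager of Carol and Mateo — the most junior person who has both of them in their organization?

Carol's chain of managers is Bilal, Emil. Mateo's chain of managers is Jun, Emil. The first manager that appears in both chains is Emil.

Emil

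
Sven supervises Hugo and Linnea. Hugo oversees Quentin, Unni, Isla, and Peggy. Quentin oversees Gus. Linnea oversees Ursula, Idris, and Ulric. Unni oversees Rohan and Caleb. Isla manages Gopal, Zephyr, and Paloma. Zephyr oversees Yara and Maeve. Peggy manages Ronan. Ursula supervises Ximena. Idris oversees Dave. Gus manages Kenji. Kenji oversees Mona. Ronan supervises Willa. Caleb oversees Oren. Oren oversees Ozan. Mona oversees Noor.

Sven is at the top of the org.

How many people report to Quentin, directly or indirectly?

4

Quentin directly manages Gus. Under Gus: Kenji, Mona, Noor (3). That's 4 in total.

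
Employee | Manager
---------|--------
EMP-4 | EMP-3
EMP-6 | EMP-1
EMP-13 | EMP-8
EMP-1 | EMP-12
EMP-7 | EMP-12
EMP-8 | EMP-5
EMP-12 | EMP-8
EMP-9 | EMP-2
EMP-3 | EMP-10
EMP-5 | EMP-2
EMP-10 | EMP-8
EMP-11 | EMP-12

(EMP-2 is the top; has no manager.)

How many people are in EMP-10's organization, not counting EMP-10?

2

EMP-10 directly manages EMP-3. Under EMP-3: EMP-4 (1). That's 2 in total.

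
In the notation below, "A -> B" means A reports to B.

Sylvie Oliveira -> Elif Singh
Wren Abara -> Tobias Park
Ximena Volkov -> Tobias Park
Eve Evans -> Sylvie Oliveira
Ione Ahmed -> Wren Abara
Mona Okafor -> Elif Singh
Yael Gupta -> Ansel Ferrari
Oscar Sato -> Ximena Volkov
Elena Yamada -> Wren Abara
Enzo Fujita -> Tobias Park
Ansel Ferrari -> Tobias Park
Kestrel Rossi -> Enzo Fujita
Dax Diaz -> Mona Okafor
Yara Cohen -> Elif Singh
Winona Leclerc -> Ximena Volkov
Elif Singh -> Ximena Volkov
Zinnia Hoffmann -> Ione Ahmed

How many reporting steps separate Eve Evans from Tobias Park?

4

Chain from Eve Evans up to Tobias Park: Eve Evans → Sylvie Oliveira → Elif Singh → Ximena Volkov → Tobias Park. That is 4 steps up, so Eve Evans is 4 levels below Tobias Park.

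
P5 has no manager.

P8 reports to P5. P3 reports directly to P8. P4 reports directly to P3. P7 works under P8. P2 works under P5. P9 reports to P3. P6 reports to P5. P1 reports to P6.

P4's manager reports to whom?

P8

P4 reports to P3, and P3 reports to P8. So P4's skip-level manager is P8.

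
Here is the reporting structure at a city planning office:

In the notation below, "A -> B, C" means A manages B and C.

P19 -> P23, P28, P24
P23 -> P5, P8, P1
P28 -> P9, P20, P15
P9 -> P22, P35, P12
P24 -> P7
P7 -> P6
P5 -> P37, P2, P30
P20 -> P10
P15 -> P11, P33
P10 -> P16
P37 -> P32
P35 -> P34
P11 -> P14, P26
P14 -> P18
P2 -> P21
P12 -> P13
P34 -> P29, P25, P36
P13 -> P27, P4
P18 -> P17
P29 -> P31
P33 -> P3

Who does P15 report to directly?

P28

P15 reports directly to P28.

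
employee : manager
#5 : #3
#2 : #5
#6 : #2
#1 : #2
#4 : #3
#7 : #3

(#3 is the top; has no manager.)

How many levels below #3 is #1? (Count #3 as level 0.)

Chain from #1 up to #3: #1 → #2 → #5 → #3. That is 3 steps up, so #1 is 3 levels below #3.

3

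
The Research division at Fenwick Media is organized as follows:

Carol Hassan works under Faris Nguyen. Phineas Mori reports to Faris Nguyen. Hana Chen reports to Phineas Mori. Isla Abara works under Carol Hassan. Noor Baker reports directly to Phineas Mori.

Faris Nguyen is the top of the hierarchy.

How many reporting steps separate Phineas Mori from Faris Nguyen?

Chain from Phineas Mori up to Faris Nguyen: Phineas Mori → Faris Nguyen. That is 1 step up, so Phineas Mori is 1 level below Faris Nguyen.

1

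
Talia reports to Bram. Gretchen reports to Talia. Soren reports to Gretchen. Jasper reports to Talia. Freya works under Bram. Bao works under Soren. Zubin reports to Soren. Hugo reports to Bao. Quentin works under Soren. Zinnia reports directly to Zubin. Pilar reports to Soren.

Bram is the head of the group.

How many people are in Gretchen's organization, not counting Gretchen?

Gretchen directly manages Soren. Under Soren: Pilar, Quentin, Zubin, Zinnia, Bao, Hugo (6). That's 7 in total.

7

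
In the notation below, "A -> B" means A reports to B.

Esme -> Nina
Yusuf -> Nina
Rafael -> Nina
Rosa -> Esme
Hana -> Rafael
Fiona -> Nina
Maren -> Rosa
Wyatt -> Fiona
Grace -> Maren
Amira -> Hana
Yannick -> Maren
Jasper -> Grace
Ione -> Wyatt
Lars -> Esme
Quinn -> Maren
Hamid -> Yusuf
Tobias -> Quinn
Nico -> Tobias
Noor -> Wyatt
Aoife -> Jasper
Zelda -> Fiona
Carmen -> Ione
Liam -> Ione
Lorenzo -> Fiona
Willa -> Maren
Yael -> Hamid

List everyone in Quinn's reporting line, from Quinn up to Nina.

Quinn -> Maren -> Rosa -> Esme -> Nina

Quinn reports to Maren. Maren reports to Rosa. Rosa reports to Esme. Esme reports to Nina. Nina is at the top.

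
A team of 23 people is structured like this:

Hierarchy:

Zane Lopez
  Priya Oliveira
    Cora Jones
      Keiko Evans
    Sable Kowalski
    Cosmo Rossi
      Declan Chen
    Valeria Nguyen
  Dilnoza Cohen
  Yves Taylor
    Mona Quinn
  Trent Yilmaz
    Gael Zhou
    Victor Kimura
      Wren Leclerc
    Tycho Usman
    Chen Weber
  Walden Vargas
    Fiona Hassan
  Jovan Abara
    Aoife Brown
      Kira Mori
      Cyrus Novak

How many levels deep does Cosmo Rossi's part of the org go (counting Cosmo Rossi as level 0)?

The longest chain under Cosmo Rossi runs Cosmo Rossi → Declan Chen, which is 1 level below Cosmo Rossi.

1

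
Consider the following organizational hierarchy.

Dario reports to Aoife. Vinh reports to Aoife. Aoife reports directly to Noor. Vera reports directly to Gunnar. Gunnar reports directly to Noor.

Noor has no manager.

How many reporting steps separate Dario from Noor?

Chain from Dario up to Noor: Dario → Aoife → Noor. That is 2 steps up, so Dario is 2 levels below Noor.

2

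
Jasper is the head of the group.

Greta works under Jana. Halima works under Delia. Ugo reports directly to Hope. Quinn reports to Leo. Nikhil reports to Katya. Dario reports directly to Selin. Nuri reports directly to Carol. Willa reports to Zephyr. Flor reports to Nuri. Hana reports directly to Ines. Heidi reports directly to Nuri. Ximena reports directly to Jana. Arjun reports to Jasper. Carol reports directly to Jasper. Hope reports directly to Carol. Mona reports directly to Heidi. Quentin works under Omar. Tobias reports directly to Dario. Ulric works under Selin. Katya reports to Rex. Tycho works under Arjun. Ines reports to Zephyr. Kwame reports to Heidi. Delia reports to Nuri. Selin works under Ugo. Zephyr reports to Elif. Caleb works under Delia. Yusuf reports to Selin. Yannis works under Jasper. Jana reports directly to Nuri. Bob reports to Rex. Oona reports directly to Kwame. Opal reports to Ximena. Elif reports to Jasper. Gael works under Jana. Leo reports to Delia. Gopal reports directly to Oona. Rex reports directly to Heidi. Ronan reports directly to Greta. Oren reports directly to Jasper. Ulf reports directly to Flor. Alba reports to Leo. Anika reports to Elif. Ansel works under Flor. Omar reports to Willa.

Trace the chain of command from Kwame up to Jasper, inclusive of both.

Kwame reports to Heidi. Heidi reports to Nuri. Nuri reports to Carol. Carol reports to Jasper. Jasper is at the top.

Kwame -> Heidi -> Nuri -> Carol -> Jasper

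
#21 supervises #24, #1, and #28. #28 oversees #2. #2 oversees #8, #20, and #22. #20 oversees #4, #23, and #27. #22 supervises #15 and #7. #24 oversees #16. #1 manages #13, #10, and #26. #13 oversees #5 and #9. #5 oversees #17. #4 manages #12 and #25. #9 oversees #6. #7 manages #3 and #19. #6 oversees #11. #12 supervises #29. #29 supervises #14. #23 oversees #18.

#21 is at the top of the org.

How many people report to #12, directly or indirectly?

#12 directly manages #29. Under #29: #14 (1). That's 2 in total.

2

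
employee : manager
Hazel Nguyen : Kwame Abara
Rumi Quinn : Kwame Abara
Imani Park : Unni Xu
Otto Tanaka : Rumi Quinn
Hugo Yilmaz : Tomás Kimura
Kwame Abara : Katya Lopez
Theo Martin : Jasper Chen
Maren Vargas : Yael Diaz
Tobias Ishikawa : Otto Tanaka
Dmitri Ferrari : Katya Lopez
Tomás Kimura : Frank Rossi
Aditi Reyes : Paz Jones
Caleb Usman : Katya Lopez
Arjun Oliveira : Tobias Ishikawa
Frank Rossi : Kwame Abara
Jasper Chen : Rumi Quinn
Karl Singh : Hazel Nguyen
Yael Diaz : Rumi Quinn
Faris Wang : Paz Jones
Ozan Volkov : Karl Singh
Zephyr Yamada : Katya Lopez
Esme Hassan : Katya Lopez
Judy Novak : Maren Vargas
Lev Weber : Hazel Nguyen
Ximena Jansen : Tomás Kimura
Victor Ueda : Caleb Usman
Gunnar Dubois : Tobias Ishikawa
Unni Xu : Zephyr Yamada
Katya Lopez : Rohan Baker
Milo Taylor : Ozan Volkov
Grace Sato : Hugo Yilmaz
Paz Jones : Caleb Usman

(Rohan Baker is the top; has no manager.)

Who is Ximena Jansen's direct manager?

Tomás Kimura

Ximena Jansen reports directly to Tomás Kimura.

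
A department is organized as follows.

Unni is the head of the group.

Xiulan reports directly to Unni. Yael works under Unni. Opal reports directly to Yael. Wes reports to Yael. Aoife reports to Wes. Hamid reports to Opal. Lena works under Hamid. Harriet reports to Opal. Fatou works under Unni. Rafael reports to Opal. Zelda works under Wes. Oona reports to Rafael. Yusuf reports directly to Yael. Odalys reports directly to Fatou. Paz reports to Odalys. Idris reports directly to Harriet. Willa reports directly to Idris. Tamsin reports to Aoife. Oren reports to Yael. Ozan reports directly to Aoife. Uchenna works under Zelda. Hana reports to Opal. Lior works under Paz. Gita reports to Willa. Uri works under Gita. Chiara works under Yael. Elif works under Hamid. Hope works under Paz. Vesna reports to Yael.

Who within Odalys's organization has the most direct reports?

Direct-report counts within Odalys's organization: Odalys has 1; Paz has 2. The largest is 2, held by Paz.

Paz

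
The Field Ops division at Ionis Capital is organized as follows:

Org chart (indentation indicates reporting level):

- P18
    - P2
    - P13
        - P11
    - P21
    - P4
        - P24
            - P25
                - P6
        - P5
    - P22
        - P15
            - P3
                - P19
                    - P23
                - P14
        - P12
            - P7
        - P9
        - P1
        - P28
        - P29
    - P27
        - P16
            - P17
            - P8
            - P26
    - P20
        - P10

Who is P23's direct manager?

P19

P23 reports directly to P19.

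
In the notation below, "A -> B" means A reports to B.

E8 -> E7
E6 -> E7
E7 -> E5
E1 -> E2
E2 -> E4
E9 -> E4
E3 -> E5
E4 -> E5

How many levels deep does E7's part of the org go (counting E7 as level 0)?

1

The longest chain under E7 runs E7 → E6, which is 1 level below E7.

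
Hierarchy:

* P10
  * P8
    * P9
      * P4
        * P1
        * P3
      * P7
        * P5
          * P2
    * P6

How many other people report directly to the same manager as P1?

1

P1 reports to P4. P4's other direct reports are P3 — 1 peer.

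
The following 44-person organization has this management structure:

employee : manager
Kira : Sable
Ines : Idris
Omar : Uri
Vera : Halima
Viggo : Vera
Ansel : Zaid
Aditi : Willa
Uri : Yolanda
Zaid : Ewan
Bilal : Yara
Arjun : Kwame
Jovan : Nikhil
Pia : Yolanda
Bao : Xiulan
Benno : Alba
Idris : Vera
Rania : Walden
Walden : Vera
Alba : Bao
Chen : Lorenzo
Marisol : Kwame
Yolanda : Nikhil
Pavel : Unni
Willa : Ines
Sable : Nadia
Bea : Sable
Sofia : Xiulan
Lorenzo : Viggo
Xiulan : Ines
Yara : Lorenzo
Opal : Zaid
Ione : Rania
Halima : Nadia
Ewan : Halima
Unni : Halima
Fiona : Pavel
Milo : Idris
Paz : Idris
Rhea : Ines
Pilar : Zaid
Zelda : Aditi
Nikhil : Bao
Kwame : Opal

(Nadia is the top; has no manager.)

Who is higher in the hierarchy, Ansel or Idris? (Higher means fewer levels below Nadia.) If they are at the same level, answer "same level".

Idris

Ansel is 4 levels below Nadia; Idris is 3. Idris is higher.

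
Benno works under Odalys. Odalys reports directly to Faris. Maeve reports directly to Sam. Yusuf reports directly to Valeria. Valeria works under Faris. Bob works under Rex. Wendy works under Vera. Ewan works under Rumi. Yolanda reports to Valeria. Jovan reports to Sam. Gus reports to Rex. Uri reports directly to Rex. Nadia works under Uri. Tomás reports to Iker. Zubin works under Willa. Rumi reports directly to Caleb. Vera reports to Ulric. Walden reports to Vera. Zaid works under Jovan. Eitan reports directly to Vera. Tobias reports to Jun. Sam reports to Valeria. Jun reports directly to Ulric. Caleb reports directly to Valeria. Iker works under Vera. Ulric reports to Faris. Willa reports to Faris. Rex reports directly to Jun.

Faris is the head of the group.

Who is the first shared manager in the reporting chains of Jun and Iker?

Jun's chain of managers is Ulric, Faris. Iker's chain of managers is Vera, Ulric, Faris. The first manager that appears in both chains is Ulric.

Ulric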